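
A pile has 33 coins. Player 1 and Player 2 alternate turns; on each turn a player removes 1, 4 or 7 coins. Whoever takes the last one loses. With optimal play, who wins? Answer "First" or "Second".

Second

W/L table (W = player to move can force a win):
i:   0  1  2  3  4  5  6  7  8  9 10 11 12 13 14 15 16 17 18 19 20 21 22 23 24 25 26 27 28 29 30 31 32 33
     W  L  W  L  W  W  L  W  W  L  W  L  W  W  L  W  W  L  W  L  W  W  L  W  W  L  W  L  W  W  L  W  W  L
Position 33 is L, so the second player wins.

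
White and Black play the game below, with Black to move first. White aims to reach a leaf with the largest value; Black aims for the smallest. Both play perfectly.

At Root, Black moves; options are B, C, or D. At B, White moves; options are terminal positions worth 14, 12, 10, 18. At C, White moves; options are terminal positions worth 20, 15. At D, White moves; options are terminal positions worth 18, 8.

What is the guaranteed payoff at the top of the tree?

B (White): max(14, 12, 10, 18) = 18
C (White): max(20, 15) = 20
D (White): max(18, 8) = 18
Root (Black): min(18, 20, 18) = 18

18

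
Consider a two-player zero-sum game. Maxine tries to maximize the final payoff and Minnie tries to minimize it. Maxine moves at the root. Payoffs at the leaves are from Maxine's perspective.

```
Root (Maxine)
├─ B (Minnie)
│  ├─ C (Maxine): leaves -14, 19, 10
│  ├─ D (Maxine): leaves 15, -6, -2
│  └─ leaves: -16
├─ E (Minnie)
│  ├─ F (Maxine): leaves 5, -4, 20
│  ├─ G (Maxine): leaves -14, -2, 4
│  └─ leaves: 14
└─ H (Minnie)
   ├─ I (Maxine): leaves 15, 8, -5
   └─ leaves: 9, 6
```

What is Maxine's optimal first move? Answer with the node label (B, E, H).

C (Maxine): max(-14, 19, 10) = 19
D (Maxine): max(15, -6, -2) = 15
B (Minnie): min(19, 15, -16) = -16
F (Maxine): max(5, -4, 20) = 20
G (Maxine): max(-14, -2, 4) = 4
E (Minnie): min(20, 4, 14) = 4
I (Maxine): max(15, 8, -5) = 15
H (Minnie): min(15, 9, 6) = 6
Root (Maxine): max(-16, 4, 6) = 6
Maxine picks the child with the highest value: H (value 6).

H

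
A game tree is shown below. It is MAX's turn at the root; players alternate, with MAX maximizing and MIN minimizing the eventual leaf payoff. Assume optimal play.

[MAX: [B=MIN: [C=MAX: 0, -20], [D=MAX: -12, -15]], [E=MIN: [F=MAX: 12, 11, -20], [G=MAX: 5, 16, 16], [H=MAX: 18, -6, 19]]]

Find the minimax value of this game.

12

C (MAX): max(0, -20) = 0
D (MAX): max(-12, -15) = -12
B (MIN): min(0, -12) = -12
F (MAX): max(12, 11, -20) = 12
G (MAX): max(5, 16, 16) = 16
H (MAX): max(18, -6, 19) = 19
E (MIN): min(12, 16, 19) = 12
Root (MAX): max(-12, 12) = 12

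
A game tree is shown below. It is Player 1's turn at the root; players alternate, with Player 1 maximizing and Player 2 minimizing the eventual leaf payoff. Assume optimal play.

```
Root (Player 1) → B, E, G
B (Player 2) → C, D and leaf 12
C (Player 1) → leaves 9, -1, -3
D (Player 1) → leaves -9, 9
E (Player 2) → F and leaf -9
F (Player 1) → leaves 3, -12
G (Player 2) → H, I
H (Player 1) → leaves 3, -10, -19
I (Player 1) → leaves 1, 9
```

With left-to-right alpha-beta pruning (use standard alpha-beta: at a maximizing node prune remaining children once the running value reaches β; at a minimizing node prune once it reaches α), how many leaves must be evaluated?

C [α=-∞,β=+∞]: v=9
D [α=-∞,β=9]: v=9
B [α=-∞,β=+∞]: v=9
F [α=9,β=+∞]: v=3
E [α=9,β=+∞]: v=3 after child 1 ≤ α → α-cutoff, skip 1
H [α=9,β=+∞]: v=3
G [α=9,β=+∞]: v=3 after child 1 ≤ α → α-cutoff, skip 1
Root [α=-∞,β=+∞]: v=9
Leaves evaluated: 11 of 14.

11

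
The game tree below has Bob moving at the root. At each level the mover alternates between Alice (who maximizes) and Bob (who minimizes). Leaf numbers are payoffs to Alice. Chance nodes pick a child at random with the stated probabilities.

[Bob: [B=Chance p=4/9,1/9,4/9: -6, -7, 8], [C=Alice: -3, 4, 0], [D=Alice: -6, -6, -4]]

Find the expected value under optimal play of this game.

-4

B (Chance): 4/9·-6 + 1/9·-7 + 4/9·8 = 0.11
C (Alice): max(-3, 4, 0) = 4
D (Alice): max(-6, -6, -4) = -4
Root (Bob): min(0.11, 4, -4) = -4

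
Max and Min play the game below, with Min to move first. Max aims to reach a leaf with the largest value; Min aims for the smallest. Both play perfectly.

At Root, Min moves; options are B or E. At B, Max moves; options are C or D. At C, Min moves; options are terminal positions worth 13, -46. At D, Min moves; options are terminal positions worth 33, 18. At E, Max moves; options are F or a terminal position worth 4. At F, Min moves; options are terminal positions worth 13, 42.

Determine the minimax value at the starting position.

C (Min): min(13, -46) = -46
D (Min): min(33, 18) = 18
B (Max): max(-46, 18) = 18
F (Min): min(13, 42) = 13
E (Max): max(13, 4) = 13
Root (Min): min(18, 13) = 13

13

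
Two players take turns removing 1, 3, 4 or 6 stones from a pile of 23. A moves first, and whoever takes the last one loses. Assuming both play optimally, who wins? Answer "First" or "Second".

First

W/L table (W = player to move can force a win):
i:   0  1  2  3  4  5  6  7  8  9 10 11 12 13 14 15 16 17 18 19 20 21 22 23
     W  L  W  L  W  W  W  W  L  W  L  W  W  W  W  L  W  L  W  W  W  W  L  W
Position 23 is W, so the first player wins.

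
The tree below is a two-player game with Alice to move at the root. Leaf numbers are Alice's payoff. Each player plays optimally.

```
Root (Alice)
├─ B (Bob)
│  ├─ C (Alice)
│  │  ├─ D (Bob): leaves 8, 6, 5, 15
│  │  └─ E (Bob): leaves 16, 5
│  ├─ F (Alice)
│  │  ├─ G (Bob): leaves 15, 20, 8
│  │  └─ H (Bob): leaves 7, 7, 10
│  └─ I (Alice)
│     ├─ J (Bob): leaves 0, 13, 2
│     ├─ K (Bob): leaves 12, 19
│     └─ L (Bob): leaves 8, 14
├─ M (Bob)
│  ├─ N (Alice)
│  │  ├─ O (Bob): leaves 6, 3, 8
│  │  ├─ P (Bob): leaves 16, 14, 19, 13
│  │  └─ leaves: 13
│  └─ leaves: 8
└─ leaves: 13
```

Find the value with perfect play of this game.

D (Bob): min(8, 6, 5, 15) = 5
E (Bob): min(16, 5) = 5
C (Alice): max(5, 5) = 5
G (Bob): min(15, 20, 8) = 8
H (Bob): min(7, 7, 10) = 7
F (Alice): max(8, 7) = 8
J (Bob): min(0, 13, 2) = 0
K (Bob): min(12, 19) = 12
L (Bob): min(8, 14) = 8
I (Alice): max(0, 12, 8) = 12
B (Bob): min(5, 8, 12) = 5
O (Bob): min(6, 3, 8) = 3
P (Bob): min(16, 14, 19, 13) = 13
N (Alice): max(3, 13, 13) = 13
M (Bob): min(13, 8) = 8
Root (Alice): max(5, 8, 13) = 13

13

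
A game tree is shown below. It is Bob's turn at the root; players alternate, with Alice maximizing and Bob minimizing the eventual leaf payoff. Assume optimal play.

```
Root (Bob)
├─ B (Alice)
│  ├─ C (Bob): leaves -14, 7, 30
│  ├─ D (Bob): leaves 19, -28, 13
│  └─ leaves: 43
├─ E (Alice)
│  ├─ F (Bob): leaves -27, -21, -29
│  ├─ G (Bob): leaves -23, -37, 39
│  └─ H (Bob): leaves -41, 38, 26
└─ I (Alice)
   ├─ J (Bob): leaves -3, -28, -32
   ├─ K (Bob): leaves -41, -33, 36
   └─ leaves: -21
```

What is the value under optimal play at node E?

F: min(-27, -21, -29) = -29
G: min(-23, -37, 39) = -37
H: min(-41, 38, 26) = -41
E: max(-29, -37, -41) = -29

-29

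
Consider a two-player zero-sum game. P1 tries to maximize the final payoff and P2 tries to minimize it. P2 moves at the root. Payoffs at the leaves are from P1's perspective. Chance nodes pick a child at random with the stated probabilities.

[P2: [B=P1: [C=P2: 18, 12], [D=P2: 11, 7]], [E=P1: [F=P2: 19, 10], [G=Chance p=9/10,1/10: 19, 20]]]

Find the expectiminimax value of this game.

12

C (P2): min(18, 12) = 12
D (P2): min(11, 7) = 7
B (P1): max(12, 7) = 12
F (P2): min(19, 10) = 10
G (Chance): 9/10·19 + 1/10·20 = 19.1
E (P1): max(10, 19.1) = 19.1
Root (P2): min(12, 19.1) = 12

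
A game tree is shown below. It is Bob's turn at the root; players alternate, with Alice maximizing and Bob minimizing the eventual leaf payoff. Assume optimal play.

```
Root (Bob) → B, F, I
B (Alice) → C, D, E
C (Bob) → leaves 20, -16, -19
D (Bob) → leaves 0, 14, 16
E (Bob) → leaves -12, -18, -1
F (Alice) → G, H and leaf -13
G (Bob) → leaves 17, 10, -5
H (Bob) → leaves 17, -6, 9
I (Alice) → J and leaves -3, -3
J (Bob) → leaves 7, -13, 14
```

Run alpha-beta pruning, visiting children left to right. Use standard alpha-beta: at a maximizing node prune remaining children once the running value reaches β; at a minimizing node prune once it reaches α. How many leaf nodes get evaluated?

17

C [α=-∞,β=+∞]: v=-19
D [α=-19,β=+∞]: v=0
E [α=0,β=+∞]: v=-12 after child 1 ≤ α → α-cutoff, skip 2
B [α=-∞,β=+∞]: v=0
G [α=-∞,β=0]: v=-5
H [α=-5,β=0]: v=-6 after child 2 ≤ α → α-cutoff, skip 1
F [α=-∞,β=0]: v=-5
J [α=-∞,β=-5]: v=-13
I [α=-∞,β=-5]: v=-3 after child 2 ≥ β → β-cutoff, skip 1
Root [α=-∞,β=+∞]: v=-5
Leaves evaluated: 17 of 21.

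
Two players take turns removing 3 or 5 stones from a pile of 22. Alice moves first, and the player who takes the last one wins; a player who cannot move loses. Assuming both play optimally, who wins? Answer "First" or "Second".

W/L table (W = player to move can force a win):
i:   0  1  2  3  4  5  6  7  8  9 10 11 12 13 14 15 16 17 18 19 20 21 22
     L  L  L  W  W  W  W  W  L  L  L  W  W  W  W  W  L  L  L  W  W  W  W
Position 22 is W, so the first player wins.

First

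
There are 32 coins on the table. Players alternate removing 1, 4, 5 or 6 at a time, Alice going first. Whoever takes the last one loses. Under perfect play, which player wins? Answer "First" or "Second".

First

Compute winning (W) and losing (L) positions by backward induction:
i:   0  1  2  3  4  5  6  7  8  9 10 11 12 13 14 15 16 17 18 19 20 21 22 23 24 25 26 27 28 29 30 31 32
     W  L  W  L  W  W  W  W  W  W  L  W  L  W  W  W  W  W  W  L  W  L  W  W  W  W  W  W  L  W  L  W  W
Position 32 is W, so the first player wins.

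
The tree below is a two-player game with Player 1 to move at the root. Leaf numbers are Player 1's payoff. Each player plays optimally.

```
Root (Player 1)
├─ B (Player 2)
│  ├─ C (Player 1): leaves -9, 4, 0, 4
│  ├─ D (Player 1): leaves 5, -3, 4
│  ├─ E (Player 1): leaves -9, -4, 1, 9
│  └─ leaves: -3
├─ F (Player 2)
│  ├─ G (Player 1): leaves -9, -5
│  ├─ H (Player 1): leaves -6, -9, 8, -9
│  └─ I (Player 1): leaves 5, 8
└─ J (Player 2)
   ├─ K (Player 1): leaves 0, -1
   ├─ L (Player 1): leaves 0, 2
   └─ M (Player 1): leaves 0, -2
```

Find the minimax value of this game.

0

C (Player 1): max(-9, 4, 0, 4) = 4
D (Player 1): max(5, -3, 4) = 5
E (Player 1): max(-9, -4, 1, 9) = 9
B (Player 2): min(4, 5, 9, -3) = -3
G (Player 1): max(-9, -5) = -5
H (Player 1): max(-6, -9, 8, -9) = 8
I (Player 1): max(5, 8) = 8
F (Player 2): min(-5, 8, 8) = -5
K (Player 1): max(0, -1) = 0
L (Player 1): max(0, 2) = 2
M (Player 1): max(0, -2) = 0
J (Player 2): min(0, 2, 0) = 0
Root (Player 1): max(-3, -5, 0) = 0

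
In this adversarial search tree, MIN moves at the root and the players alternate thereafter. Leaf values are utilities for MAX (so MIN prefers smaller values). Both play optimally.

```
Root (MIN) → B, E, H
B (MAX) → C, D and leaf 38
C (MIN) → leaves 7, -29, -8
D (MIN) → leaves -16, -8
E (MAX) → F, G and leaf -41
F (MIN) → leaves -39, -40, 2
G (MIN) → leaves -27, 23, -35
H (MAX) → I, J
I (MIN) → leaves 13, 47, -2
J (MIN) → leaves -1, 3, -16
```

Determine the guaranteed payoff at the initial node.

-35

C (MIN): min(7, -29, -8) = -29
D (MIN): min(-16, -8) = -16
B (MAX): max(-29, -16, 38) = 38
F (MIN): min(-39, -40, 2) = -40
G (MIN): min(-27, 23, -35) = -35
E (MAX): max(-40, -35, -41) = -35
I (MIN): min(13, 47, -2) = -2
J (MIN): min(-1, 3, -16) = -16
H (MAX): max(-2, -16) = -2
Root (MIN): min(38, -35, -2) = -35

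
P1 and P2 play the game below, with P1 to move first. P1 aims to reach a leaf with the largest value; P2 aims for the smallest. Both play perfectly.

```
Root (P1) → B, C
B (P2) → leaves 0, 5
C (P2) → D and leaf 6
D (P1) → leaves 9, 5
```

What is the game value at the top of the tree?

B (P2): min(0, 5) = 0
D (P1): max(9, 5) = 9
C (P2): min(9, 6) = 6
Root (P1): max(0, 6) = 6

6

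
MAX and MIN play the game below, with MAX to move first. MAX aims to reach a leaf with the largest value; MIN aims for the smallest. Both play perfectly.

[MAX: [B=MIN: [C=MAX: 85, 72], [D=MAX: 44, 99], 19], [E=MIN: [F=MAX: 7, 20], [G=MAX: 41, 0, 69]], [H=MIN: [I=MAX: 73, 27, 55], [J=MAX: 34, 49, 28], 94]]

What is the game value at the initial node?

C (MAX): max(85, 72) = 85
D (MAX): max(44, 99) = 99
B (MIN): min(85, 99, 19) = 19
F (MAX): max(7, 20) = 20
G (MAX): max(41, 0, 69) = 69
E (MIN): min(20, 69) = 20
I (MAX): max(73, 27, 55) = 73
J (MAX): max(34, 49, 28) = 49
H (MIN): min(73, 49, 94) = 49
Root (MAX): max(19, 20, 49) = 49

49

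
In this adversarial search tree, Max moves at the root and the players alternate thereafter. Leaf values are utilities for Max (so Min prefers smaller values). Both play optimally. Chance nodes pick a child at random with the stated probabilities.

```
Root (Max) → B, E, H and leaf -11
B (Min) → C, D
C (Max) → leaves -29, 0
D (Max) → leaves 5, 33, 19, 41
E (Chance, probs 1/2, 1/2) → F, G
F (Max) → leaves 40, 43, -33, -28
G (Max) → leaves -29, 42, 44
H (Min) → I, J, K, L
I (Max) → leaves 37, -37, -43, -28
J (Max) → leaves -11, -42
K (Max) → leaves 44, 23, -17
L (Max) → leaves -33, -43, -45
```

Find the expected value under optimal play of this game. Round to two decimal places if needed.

C (Max): max(-29, 0) = 0
D (Max): max(5, 33, 19, 41) = 41
B (Min): min(0, 41) = 0
F (Max): max(40, 43, -33, -28) = 43
G (Max): max(-29, 42, 44) = 44
E (Chance): 1/2·43 + 1/2·44 = 43.5
I (Max): max(37, -37, -43, -28) = 37
J (Max): max(-11, -42) = -11
K (Max): max(44, 23, -17) = 44
L (Max): max(-33, -43, -45) = -33
H (Min): min(37, -11, 44, -33) = -33
Root (Max): max(0, 43.5, -33, -11) = 43.5

43.5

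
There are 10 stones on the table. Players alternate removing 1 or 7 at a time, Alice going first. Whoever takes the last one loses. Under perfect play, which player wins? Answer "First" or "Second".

First

Positions where the player to move wins (W) vs loses (L):
i:   0  1  2  3  4  5  6  7  8  9 10
     W  L  W  L  W  L  W  L  W  L  W
Position 10 is W, so the first player wins.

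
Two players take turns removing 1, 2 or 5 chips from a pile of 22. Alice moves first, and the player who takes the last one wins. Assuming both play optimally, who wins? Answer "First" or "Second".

First

Positions where the player to move wins (W) vs loses (L):
i:   0  1  2  3  4  5  6  7  8  9 10 11 12 13 14 15 16 17 18 19 20 21 22
     L  W  W  L  W  W  L  W  W  L  W  W  L  W  W  L  W  W  L  W  W  L  W
Position 22 is W, so the first player wins.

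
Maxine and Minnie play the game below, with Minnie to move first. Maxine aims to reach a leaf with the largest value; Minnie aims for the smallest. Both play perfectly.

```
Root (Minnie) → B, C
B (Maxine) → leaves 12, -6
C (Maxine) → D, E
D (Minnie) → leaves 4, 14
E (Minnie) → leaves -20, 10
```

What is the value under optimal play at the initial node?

4

B (Maxine): max(12, -6) = 12
D (Minnie): min(4, 14) = 4
E (Minnie): min(-20, 10) = -20
C (Maxine): max(4, -20) = 4
Root (Minnie): min(12, 4) = 4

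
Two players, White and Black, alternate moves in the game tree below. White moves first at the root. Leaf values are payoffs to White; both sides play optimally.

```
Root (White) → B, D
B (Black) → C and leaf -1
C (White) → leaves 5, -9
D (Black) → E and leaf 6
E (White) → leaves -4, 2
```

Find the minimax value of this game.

C (White): max(5, -9) = 5
B (Black): min(5, -1) = -1
E (White): max(-4, 2) = 2
D (Black): min(2, 6) = 2
Root (White): max(-1, 2) = 2

2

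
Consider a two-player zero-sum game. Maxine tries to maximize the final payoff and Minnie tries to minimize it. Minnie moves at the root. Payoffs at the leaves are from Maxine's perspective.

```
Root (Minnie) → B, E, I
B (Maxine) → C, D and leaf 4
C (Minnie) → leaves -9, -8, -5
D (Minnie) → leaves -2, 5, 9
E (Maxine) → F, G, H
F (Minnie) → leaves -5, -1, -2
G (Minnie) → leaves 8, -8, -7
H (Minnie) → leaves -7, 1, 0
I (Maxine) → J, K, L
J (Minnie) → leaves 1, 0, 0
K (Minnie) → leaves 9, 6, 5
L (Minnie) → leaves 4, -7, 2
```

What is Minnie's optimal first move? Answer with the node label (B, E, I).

E

C (Minnie): min(-9, -8, -5) = -9
D (Minnie): min(-2, 5, 9) = -2
B (Maxine): max(-9, -2, 4) = 4
F (Minnie): min(-5, -1, -2) = -5
G (Minnie): min(8, -8, -7) = -8
H (Minnie): min(-7, 1, 0) = -7
E (Maxine): max(-5, -8, -7) = -5
J (Minnie): min(1, 0, 0) = 0
K (Minnie): min(9, 6, 5) = 5
L (Minnie): min(4, -7, 2) = -7
I (Maxine): max(0, 5, -7) = 5
Root (Minnie): min(4, -5, 5) = -5
Minnie picks the child with the lowest value: E (value -5).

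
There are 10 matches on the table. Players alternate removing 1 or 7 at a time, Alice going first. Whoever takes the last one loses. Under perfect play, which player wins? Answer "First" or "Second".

First

W/L table (W = player to move can force a win):
i:   0  1  2  3  4  5  6  7  8  9 10
     W  L  W  L  W  L  W  L  W  L  W
Position 10 is W, so the first player wins.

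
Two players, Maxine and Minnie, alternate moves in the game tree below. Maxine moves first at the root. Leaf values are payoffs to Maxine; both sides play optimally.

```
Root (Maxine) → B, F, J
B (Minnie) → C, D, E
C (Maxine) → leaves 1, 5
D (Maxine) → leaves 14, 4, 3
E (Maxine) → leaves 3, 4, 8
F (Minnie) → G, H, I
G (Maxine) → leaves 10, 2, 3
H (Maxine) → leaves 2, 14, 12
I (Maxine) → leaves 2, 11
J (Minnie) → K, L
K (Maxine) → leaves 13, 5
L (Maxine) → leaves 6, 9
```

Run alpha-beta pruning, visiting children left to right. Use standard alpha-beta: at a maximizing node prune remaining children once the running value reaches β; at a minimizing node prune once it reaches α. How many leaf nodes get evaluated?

C [α=-∞,β=+∞]: v=5
D [α=-∞,β=5]: v=14 after child 1 ≥ β → β-cutoff, skip 2
E [α=-∞,β=5]: v=8
B [α=-∞,β=+∞]: v=5
G [α=5,β=+∞]: v=10
H [α=5,β=10]: v=14 after child 2 ≥ β → β-cutoff, skip 1
I [α=5,β=10]: v=11
F [α=5,β=+∞]: v=10
K [α=10,β=+∞]: v=13
L [α=10,β=13]: v=9
J [α=10,β=+∞]: v=9
Root [α=-∞,β=+∞]: v=10
Leaves evaluated: 17 of 20.

17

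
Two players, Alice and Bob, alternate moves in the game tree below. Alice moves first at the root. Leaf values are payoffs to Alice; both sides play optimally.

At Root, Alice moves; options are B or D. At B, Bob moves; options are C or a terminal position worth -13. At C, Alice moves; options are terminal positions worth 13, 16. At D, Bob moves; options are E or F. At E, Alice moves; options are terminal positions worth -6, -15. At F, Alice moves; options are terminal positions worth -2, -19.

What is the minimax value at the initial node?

C (Alice): max(13, 16) = 16
B (Bob): min(16, -13) = -13
E (Alice): max(-6, -15) = -6
F (Alice): max(-2, -19) = -2
D (Bob): min(-6, -2) = -6
Root (Alice): max(-13, -6) = -6

-6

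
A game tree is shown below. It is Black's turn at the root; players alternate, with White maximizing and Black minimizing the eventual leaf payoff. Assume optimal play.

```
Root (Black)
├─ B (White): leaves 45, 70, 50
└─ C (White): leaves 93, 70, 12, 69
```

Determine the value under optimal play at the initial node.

B (White): max(45, 70, 50) = 70
C (White): max(93, 70, 12, 69) = 93
Root (Black): min(70, 93) = 70

70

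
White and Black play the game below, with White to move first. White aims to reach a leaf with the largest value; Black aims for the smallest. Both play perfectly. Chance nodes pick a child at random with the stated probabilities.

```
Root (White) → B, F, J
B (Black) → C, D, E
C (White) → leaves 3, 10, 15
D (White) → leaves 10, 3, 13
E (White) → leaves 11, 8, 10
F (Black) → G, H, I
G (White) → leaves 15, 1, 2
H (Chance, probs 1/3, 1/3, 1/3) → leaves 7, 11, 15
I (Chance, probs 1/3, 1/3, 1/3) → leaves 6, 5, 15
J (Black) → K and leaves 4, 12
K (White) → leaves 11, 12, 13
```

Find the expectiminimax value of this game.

11

C (White): max(3, 10, 15) = 15
D (White): max(10, 3, 13) = 13
E (White): max(11, 8, 10) = 11
B (Black): min(15, 13, 11) = 11
G (White): max(15, 1, 2) = 15
H (Chance): 1/3·7 + 1/3·11 + 1/3·15 = 11
I (Chance): 1/3·6 + 1/3·5 + 1/3·15 = 8.67
F (Black): min(15, 11, 8.67) = 8.67
K (White): max(11, 12, 13) = 13
J (Black): min(13, 4, 12) = 4
Root (White): max(11, 8.67, 4) = 11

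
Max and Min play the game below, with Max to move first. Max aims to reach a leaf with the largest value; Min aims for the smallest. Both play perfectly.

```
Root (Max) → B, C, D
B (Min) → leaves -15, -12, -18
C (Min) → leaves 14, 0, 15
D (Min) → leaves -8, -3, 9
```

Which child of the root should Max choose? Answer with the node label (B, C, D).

C

B (Min): min(-15, -12, -18) = -18
C (Min): min(14, 0, 15) = 0
D (Min): min(-8, -3, 9) = -8
Root (Max): max(-18, 0, -8) = 0
Max picks the child with the highest value: C (value 0).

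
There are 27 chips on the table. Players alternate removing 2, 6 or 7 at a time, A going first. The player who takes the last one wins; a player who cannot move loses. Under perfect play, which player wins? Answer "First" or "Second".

Second

W/L table (W = player to move can force a win):
i:   0  1  2  3  4  5  6  7  8  9 10 11 12 13 14 15 16 17 18 19 20 21 22 23 24 25 26 27
     L  L  W  W  L  L  W  W  W  L  W  W  W  L  L  W  W  L  L  W  W  W  L  W  W  W  L  L
Position 27 is L, so the second player wins.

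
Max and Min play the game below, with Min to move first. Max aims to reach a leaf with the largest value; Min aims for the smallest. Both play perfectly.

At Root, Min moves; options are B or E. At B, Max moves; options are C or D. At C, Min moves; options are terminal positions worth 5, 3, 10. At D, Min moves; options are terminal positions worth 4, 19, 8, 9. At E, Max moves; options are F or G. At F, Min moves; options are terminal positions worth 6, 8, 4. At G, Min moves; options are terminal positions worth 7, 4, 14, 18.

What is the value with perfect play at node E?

F: min(6, 8, 4) = 4
G: min(7, 4, 14, 18) = 4
E: max(4, 4) = 4

4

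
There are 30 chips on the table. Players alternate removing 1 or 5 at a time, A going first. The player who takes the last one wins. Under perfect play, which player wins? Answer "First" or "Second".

Compute winning (W) and losing (L) positions by backward induction:
i:   0  1  2  3  4  5  6  7  8  9 10 11 12 13 14 15 16 17 18 19 20 21 22 23 24 25 26 27 28 29 30
     L  W  L  W  L  W  L  W  L  W  L  W  L  W  L  W  L  W  L  W  L  W  L  W  L  W  L  W  L  W  L
Position 30 is L, so the second player wins.

Second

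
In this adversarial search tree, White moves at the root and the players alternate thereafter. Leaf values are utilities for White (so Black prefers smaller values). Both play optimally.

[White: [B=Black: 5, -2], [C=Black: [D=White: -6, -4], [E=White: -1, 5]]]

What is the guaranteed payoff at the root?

-2

B (Black): min(5, -2) = -2
D (White): max(-6, -4) = -4
E (White): max(-1, 5) = 5
C (Black): min(-4, 5) = -4
Root (White): max(-2, -4) = -2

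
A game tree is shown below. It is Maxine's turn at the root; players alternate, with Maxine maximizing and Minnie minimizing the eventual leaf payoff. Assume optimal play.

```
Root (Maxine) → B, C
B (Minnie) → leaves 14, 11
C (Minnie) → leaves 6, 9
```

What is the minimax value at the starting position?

11

B (Minnie): min(14, 11) = 11
C (Minnie): min(6, 9) = 6
Root (Maxine): max(11, 6) = 11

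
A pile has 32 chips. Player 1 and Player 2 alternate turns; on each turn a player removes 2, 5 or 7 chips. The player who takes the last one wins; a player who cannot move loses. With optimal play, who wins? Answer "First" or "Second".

Compute winning (W) and losing (L) positions by backward induction:
i:   0  1  2  3  4  5  6  7  8  9 10 11 12 13 14 15 16 17 18 19 20 21 22 23 24 25 26 27 28 29 30 31 32
     L  L  W  W  L  W  W  W  W  W  L  W  W  L  L  W  W  W  W  W  W  W  L  L  W  W  L  W  W  W  W  W  L
Position 32 is L, so the second player wins.

Second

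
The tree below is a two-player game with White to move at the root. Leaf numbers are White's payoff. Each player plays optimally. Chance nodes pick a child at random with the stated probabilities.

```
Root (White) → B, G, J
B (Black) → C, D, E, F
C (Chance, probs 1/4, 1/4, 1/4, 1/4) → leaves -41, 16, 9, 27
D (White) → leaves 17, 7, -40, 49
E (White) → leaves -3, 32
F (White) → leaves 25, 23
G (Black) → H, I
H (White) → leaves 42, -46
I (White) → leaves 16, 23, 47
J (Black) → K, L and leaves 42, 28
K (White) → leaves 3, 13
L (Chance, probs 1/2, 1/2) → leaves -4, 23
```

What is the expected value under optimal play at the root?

42

C (Chance): 1/4·-41 + 1/4·16 + 1/4·9 + 1/4·27 = 2.75
D (White): max(17, 7, -40, 49) = 49
E (White): max(-3, 32) = 32
F (White): max(25, 23) = 25
B (Black): min(2.75, 49, 32, 25) = 2.75
H (White): max(42, -46) = 42
I (White): max(16, 23, 47) = 47
G (Black): min(42, 47) = 42
K (White): max(3, 13) = 13
L (Chance): 1/2·-4 + 1/2·23 = 9.5
J (Black): min(13, 9.5, 42, 28) = 9.5
Root (White): max(2.75, 42, 9.5) = 42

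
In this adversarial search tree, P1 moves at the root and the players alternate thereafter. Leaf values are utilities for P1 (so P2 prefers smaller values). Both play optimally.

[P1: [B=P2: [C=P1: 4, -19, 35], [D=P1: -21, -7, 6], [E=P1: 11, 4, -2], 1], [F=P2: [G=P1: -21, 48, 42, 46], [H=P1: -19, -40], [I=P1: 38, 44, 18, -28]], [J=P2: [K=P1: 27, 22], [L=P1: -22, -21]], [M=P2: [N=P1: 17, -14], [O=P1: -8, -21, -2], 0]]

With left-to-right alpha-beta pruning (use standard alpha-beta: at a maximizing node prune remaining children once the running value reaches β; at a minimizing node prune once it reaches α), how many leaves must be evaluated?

C [α=-∞,β=+∞]: v=35
D [α=-∞,β=35]: v=6
E [α=-∞,β=6]: v=11 after child 1 ≥ β → β-cutoff, skip 2
B [α=-∞,β=+∞]: v=1
G [α=1,β=+∞]: v=48
H [α=1,β=48]: v=-19
F [α=1,β=+∞]: v=-19 after child 2 ≤ α → α-cutoff, skip 1
K [α=1,β=+∞]: v=27
L [α=1,β=27]: v=-21
J [α=1,β=+∞]: v=-21
N [α=1,β=+∞]: v=17
O [α=1,β=17]: v=-2
M [α=1,β=+∞]: v=-2 after child 2 ≤ α → α-cutoff, skip 1
Root [α=-∞,β=+∞]: v=1
Leaves evaluated: 23 of 30.

23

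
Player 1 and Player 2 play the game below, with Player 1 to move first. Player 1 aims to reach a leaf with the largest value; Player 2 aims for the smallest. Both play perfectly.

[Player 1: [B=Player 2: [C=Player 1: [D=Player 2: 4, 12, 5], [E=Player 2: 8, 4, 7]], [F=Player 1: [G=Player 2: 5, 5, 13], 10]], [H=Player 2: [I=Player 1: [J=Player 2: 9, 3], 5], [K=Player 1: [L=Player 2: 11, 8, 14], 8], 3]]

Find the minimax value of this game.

D (Player 2): min(4, 12, 5) = 4
E (Player 2): min(8, 4, 7) = 4
C (Player 1): max(4, 4) = 4
G (Player 2): min(5, 5, 13) = 5
F (Player 1): max(5, 10) = 10
B (Player 2): min(4, 10) = 4
J (Player 2): min(9, 3) = 3
I (Player 1): max(3, 5) = 5
L (Player 2): min(11, 8, 14) = 8
K (Player 1): max(8, 8) = 8
H (Player 2): min(5, 8, 3) = 3
Root (Player 1): max(4, 3) = 4

4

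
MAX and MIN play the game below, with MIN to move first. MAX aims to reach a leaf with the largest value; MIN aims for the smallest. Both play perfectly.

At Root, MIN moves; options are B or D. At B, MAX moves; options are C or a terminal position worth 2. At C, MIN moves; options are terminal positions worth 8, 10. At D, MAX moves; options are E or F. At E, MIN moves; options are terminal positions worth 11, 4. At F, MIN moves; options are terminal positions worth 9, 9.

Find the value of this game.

8

C (MIN): min(8, 10) = 8
B (MAX): max(8, 2) = 8
E (MIN): min(11, 4) = 4
F (MIN): min(9, 9) = 9
D (MAX): max(4, 9) = 9
Root (MIN): min(8, 9) = 8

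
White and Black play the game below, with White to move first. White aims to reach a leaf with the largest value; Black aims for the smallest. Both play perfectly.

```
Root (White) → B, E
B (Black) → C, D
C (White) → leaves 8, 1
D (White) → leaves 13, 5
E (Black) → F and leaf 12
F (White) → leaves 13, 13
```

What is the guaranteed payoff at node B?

C: max(8, 1) = 8
D: max(13, 5) = 13
B: min(8, 13) = 8

8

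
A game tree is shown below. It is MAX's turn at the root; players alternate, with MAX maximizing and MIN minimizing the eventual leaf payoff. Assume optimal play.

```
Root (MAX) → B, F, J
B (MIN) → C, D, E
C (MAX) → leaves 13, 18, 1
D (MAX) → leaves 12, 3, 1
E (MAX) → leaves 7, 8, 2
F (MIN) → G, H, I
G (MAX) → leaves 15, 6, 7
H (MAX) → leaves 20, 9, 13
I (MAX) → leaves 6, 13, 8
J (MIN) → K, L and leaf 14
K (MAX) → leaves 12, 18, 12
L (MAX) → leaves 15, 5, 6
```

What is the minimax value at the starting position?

C (MAX): max(13, 18, 1) = 18
D (MAX): max(12, 3, 1) = 12
E (MAX): max(7, 8, 2) = 8
B (MIN): min(18, 12, 8) = 8
G (MAX): max(15, 6, 7) = 15
H (MAX): max(20, 9, 13) = 20
I (MAX): max(6, 13, 8) = 13
F (MIN): min(15, 20, 13) = 13
K (MAX): max(12, 18, 12) = 18
L (MAX): max(15, 5, 6) = 15
J (MIN): min(18, 15, 14) = 14
Root (MAX): max(8, 13, 14) = 14

14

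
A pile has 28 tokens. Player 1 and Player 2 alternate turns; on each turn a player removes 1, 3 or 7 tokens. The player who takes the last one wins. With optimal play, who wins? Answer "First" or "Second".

Second

Positions where the player to move wins (W) vs loses (L):
i:   0  1  2  3  4  5  6  7  8  9 10 11 12 13 14 15 16 17 18 19 20 21 22 23 24 25 26 27 28
     L  W  L  W  L  W  L  W  L  W  L  W  L  W  L  W  L  W  L  W  L  W  L  W  L  W  L  W  L
Position 28 is L, so the second player wins.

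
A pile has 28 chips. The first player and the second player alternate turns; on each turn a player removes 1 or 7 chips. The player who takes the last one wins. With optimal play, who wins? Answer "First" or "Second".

Compute winning (W) and losing (L) positions by backward induction:
i:   0  1  2  3  4  5  6  7  8  9 10 11 12 13 14 15 16 17 18 19 20 21 22 23 24 25 26 27 28
     L  W  L  W  L  W  L  W  L  W  L  W  L  W  L  W  L  W  L  W  L  W  L  W  L  W  L  W  L
Position 28 is L, so the second player wins.

Second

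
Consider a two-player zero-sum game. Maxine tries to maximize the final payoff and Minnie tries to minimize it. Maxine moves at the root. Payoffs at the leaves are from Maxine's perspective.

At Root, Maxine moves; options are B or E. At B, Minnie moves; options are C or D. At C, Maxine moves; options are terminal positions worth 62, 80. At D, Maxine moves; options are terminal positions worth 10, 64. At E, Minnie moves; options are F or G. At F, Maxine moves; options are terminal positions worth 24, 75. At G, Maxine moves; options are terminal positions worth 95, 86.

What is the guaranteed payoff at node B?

C: max(62, 80) = 80
D: max(10, 64) = 64
B: min(80, 64) = 64

64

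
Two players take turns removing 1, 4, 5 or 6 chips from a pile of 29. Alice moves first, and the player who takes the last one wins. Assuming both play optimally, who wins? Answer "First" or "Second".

Positions where the player to move wins (W) vs loses (L):
i:   0  1  2  3  4  5  6  7  8  9 10 11 12 13 14 15 16 17 18 19 20 21 22 23 24 25 26 27 28 29
     L  W  L  W  W  W  W  W  W  L  W  L  W  W  W  W  W  W  L  W  L  W  W  W  W  W  W  L  W  L
Position 29 is L, so the second player wins.

Second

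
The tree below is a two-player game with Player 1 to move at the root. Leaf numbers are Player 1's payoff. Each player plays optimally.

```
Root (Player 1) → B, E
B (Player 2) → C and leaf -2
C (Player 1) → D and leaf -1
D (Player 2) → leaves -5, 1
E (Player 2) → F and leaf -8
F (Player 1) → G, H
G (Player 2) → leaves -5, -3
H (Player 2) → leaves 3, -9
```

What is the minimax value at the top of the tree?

-2

D (Player 2): min(-5, 1) = -5
C (Player 1): max(-5, -1) = -1
B (Player 2): min(-1, -2) = -2
G (Player 2): min(-5, -3) = -5
H (Player 2): min(3, -9) = -9
F (Player 1): max(-5, -9) = -5
E (Player 2): min(-5, -8) = -8
Root (Player 1): max(-2, -8) = -2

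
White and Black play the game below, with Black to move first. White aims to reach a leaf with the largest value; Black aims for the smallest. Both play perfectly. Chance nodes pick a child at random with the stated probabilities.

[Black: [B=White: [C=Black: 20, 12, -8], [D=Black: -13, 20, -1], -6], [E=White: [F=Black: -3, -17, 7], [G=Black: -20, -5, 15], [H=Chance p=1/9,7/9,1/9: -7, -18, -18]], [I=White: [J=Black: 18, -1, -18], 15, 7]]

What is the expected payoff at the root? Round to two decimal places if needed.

C (Black): min(20, 12, -8) = -8
D (Black): min(-13, 20, -1) = -13
B (White): max(-8, -13, -6) = -6
F (Black): min(-3, -17, 7) = -17
G (Black): min(-20, -5, 15) = -20
H (Chance): 1/9·-7 + 7/9·-18 + 1/9·-18 = -16.78
E (White): max(-17, -20, -16.78) = -16.78
J (Black): min(18, -1, -18) = -18
I (White): max(-18, 15, 7) = 15
Root (Black): min(-6, -16.78, 15) = -16.78

-16.78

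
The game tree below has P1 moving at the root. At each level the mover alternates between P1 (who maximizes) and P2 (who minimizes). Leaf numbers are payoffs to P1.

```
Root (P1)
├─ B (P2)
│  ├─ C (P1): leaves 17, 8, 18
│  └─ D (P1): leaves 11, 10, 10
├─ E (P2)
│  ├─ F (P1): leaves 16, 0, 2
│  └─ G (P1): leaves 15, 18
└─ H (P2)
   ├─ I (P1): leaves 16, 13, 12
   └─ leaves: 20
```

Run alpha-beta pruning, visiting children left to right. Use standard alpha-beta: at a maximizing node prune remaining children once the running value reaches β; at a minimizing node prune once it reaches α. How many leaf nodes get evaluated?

C [α=-∞,β=+∞]: v=18
D [α=-∞,β=18]: v=11
B [α=-∞,β=+∞]: v=11
F [α=11,β=+∞]: v=16
G [α=11,β=16]: v=18
E [α=11,β=+∞]: v=16
I [α=16,β=+∞]: v=16
H [α=16,β=+∞]: v=16 after child 1 ≤ α → α-cutoff, skip 1
Root [α=-∞,β=+∞]: v=16
Leaves evaluated: 14 of 15.

14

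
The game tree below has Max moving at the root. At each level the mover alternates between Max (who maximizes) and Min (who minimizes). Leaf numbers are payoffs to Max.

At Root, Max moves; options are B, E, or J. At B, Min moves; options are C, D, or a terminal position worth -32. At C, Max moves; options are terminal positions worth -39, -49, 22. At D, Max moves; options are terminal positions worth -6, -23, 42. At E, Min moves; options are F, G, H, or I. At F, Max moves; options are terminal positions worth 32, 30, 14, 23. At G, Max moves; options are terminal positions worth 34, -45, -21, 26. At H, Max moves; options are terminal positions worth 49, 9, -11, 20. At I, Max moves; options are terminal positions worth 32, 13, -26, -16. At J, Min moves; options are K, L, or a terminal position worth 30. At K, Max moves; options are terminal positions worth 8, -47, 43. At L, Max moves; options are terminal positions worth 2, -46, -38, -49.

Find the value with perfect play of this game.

32

C (Max): max(-39, -49, 22) = 22
D (Max): max(-6, -23, 42) = 42
B (Min): min(22, 42, -32) = -32
F (Max): max(32, 30, 14, 23) = 32
G (Max): max(34, -45, -21, 26) = 34
H (Max): max(49, 9, -11, 20) = 49
I (Max): max(32, 13, -26, -16) = 32
E (Min): min(32, 34, 49, 32) = 32
K (Max): max(8, -47, 43) = 43
L (Max): max(2, -46, -38, -49) = 2
J (Min): min(43, 2, 30) = 2
Root (Max): max(-32, 32, 2) = 32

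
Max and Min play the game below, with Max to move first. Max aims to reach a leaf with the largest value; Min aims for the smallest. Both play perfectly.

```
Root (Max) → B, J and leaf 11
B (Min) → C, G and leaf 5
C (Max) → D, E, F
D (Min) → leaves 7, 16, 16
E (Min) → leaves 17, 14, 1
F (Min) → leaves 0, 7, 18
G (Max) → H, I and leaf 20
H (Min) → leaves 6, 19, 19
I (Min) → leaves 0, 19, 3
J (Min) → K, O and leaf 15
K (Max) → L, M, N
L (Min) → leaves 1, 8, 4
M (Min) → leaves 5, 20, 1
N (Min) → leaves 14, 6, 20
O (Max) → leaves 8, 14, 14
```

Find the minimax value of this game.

11

D (Min): min(7, 16, 16) = 7
E (Min): min(17, 14, 1) = 1
F (Min): min(0, 7, 18) = 0
C (Max): max(7, 1, 0) = 7
H (Min): min(6, 19, 19) = 6
I (Min): min(0, 19, 3) = 0
G (Max): max(6, 0, 20) = 20
B (Min): min(7, 20, 5) = 5
L (Min): min(1, 8, 4) = 1
M (Min): min(5, 20, 1) = 1
N (Min): min(14, 6, 20) = 6
K (Max): max(1, 1, 6) = 6
O (Max): max(8, 14, 14) = 14
J (Min): min(6, 14, 15) = 6
Root (Max): max(5, 6, 11) = 11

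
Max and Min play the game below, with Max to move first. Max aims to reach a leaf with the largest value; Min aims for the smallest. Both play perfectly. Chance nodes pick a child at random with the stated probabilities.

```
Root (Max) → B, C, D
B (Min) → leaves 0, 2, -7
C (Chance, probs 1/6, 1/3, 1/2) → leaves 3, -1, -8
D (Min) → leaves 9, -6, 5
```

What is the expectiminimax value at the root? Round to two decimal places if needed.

-3.83

B (Min): min(0, 2, -7) = -7
C (Chance): 1/6·3 + 1/3·-1 + 1/2·-8 = -3.83
D (Min): min(9, -6, 5) = -6
Root (Max): max(-7, -3.83, -6) = -3.83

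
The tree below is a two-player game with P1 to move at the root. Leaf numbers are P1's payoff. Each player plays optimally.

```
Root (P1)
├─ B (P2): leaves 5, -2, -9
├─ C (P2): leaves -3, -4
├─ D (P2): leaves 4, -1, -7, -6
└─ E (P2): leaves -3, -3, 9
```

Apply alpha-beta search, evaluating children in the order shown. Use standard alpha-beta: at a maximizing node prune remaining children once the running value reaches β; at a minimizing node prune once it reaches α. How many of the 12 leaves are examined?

B [α=-∞,β=+∞]: v=-9
C [α=-9,β=+∞]: v=-4
D [α=-4,β=+∞]: v=-7 after child 3 ≤ α → α-cutoff, skip 1
E [α=-4,β=+∞]: v=-3
Root [α=-∞,β=+∞]: v=-3
Leaves evaluated: 11 of 12.

11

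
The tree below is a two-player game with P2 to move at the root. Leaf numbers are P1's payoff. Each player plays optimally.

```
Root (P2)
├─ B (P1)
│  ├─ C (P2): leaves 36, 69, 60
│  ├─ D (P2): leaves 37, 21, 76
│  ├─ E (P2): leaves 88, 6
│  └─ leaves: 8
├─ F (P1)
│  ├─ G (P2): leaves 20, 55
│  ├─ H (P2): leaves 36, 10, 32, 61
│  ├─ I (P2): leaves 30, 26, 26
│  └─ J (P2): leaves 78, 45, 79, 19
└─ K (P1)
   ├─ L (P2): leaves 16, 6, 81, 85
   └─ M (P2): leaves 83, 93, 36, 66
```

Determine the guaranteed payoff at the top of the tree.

C (P2): min(36, 69, 60) = 36
D (P2): min(37, 21, 76) = 21
E (P2): min(88, 6) = 6
B (P1): max(36, 21, 6, 8) = 36
G (P2): min(20, 55) = 20
H (P2): min(36, 10, 32, 61) = 10
I (P2): min(30, 26, 26) = 26
J (P2): min(78, 45, 79, 19) = 19
F (P1): max(20, 10, 26, 19) = 26
L (P2): min(16, 6, 81, 85) = 6
M (P2): min(83, 93, 36, 66) = 36
K (P1): max(6, 36) = 36
Root (P2): min(36, 26, 36) = 26

26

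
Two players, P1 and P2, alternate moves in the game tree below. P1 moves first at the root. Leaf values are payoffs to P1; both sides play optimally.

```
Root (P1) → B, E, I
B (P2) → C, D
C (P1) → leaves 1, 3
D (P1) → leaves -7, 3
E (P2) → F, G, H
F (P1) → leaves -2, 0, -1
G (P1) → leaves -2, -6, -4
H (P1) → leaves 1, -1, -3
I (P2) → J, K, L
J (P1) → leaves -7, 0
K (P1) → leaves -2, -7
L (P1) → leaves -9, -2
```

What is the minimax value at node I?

J: max(-7, 0) = 0
K: max(-2, -7) = -2
L: max(-9, -2) = -2
I: min(0, -2, -2) = -2

-2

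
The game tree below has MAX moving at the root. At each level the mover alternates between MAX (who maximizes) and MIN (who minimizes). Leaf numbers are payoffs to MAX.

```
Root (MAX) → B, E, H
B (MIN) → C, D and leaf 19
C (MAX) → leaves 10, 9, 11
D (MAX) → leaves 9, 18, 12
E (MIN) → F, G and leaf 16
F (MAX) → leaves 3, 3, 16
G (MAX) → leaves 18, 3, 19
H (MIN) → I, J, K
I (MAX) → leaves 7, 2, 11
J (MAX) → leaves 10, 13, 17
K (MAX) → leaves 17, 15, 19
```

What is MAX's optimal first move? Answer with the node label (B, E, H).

E

C (MAX): max(10, 9, 11) = 11
D (MAX): max(9, 18, 12) = 18
B (MIN): min(11, 18, 19) = 11
F (MAX): max(3, 3, 16) = 16
G (MAX): max(18, 3, 19) = 19
E (MIN): min(16, 19, 16) = 16
I (MAX): max(7, 2, 11) = 11
J (MAX): max(10, 13, 17) = 17
K (MAX): max(17, 15, 19) = 19
H (MIN): min(11, 17, 19) = 11
Root (MAX): max(11, 16, 11) = 16
MAX picks the child with the highest value: E (value 16).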